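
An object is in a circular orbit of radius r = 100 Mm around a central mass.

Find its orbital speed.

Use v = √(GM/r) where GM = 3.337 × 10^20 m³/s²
r = 100 Mm = 1 × 10^8 m
GM = 3.337 × 10^20 m³/s²
GM/r = (3.337 × 10^20) / (1 × 10^8) = 3.337 × 10^12 m²/s²
v = √(GM/r) = 1.82675 × 10^6 m/s ≈ 1827 km/s

Final answer: 1827 km/s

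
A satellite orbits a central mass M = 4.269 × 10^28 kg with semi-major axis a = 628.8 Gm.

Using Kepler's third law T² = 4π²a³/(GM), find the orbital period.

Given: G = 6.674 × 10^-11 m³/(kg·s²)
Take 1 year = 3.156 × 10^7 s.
M = 4.269 × 10^28 kg
GM = G × M = 6.674 × 10^-11 × 4.269 × 10^28 = 2.84913 × 10^18 m³/s²
a = 628.8 Gm = 6.288 × 10^11 m
a³ = 2.48621 × 10^35 m³
T = 2π √(a³/GM) = 2π √((2.48621 × 10^35) / (2.84913 × 10^18)) = 2π × 2.95401 × 10^8 s
T = 1.85606 × 10^9 s ≈ 58.81 years

Final answer: 58.81 years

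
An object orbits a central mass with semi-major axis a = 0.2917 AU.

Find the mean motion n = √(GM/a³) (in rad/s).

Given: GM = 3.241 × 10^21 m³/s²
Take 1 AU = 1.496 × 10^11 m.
a = 0.2917 AU = 4.36383 × 10^10 m
GM = 3.241 × 10^21 m³/s²
a³ = 8.31006 × 10^31 m³
GM/a³ = (3.241 × 10^21) / (8.31006 × 10^31) = 3.90009 × 10^-11 s⁻²
n = √(GM/a³) = 6.24507 × 10^-6 rad/s ≈ 6.245 × 10^-6 rad/s

Final answer: n = 6.245 × 10^-6 rad/s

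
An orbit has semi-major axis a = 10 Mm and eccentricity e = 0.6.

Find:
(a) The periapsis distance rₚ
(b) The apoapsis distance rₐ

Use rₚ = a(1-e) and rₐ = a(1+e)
a = 10 Mm = 1 × 10^7 m
e = 0.6:  1 − e = 0.4,  1 + e = 1.6
(a) rₚ = a(1 − e) = 1 × 10^7 m × 0.4 = 4 × 10^6 m ≈ 4 Mm
(b) rₐ = a(1 + e) = 1 × 10^7 m × 1.6 = 1.6 × 10^7 m ≈ 16 Mm

Final answer:
(a) rₚ = 4 Mm
(b) rₐ = 16 Mm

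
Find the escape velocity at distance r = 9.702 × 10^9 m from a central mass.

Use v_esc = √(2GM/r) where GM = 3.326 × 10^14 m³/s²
r = 9.702 × 10^9 m
GM = 3.326 × 10^14 m³/s²
2GM/r = 2 × (3.326 × 10^14) / (9.702 × 10^9) = 68563.2 m²/s²
v_esc = √(2GM/r) = 261.846 m/s ≈ 261.8 m/s

Final answer: 261.8 m/s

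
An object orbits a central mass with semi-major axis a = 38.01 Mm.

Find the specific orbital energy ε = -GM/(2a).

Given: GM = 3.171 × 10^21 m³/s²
a = 38.01 Mm = 3.801 × 10^7 m
GM = 3.171 × 10^21 m³/s²
2a = 7.602 × 10^7 m
ε = −GM/(2a) = -4.17127 × 10^13 J/kg ≈ -4.171 × 10^4 GJ/kg

Final answer: -4.171 × 10^4 GJ/kg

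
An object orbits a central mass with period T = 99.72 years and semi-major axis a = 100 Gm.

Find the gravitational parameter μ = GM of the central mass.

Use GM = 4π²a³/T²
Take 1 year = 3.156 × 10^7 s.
T = 99.72 years = 3.14716 × 10^9 s
a = 100 Gm = 1 × 10^11 m
a³ = 1 × 10^33 m³
T² = 9.90464 × 10^18 s²
GM = 4π² × (1 × 10^33) / (9.90464 × 10^18) = 3.98585 × 10^15 m³/s²
GM ≈ 3.986 × 10^15 m³/s²

Final answer: GM = 3.986 × 10^15 m³/s²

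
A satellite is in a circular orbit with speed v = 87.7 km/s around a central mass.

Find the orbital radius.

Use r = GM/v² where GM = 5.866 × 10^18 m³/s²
v = 87.7 km/s = 87700 m/s
GM = 5.866 × 10^18 m³/s²
v² = 7.69129 × 10^9 m²/s²
r = GM/v² = (5.866 × 10^18) / (7.69129 × 10^9) = 7.62681 × 10^8 m ≈ 762.7 Mm

Final answer: 762.7 Mm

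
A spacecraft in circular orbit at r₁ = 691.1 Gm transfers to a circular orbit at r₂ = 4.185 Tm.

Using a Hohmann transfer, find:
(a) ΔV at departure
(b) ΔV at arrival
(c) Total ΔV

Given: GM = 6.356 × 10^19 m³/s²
r₁ = 691.1 Gm = 6.911 × 10^11 m
r₂ = 4.185 Tm = 4.185 × 10^12 m
GM = 6.356 × 10^19 m³/s²
Transfer ellipse: a_t = (r₁ + r₂)/2 = 2.43805 × 10^12 m
Circular speed at r₁: v₁ = √(GM/r₁) = 9590.06 m/s
Transfer speed at r₁ (periapsis): v₁ₜ = √(GM(2/r₁ − 1/a_t)) = 12564.6 m/s
(a) ΔV₁ = v₁ₜ − v₁ = 2974.51 m/s ≈ 2.975 km/s
Circular speed at r₂: v₂ = √(GM/r₂) = 3897.12 m/s
Transfer speed at r₂ (apoapsis): v₂ₜ = √(GM(2/r₂ − 1/a_t)) = 2074.88 m/s
(b) ΔV₂ = v₂ − v₂ₜ = 1822.24 m/s ≈ 1.822 km/s
(c) ΔV_total = ΔV₁ + ΔV₂ = 4796.76 m/s ≈ 4.797 km/s

Final answer:
(a) ΔV₁ = 2.975 km/s
(b) ΔV₂ = 1.822 km/s
(c) ΔV_total = 4.797 km/s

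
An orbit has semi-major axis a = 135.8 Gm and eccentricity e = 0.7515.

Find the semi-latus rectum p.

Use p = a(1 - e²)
a = 135.8 Gm = 1.358 × 10^11 m
e = 0.7515,  e² = 0.564752,  1 − e² = 0.435248
p = a(1 − e²) = 1.358 × 10^11 m × 0.435248 = 5.91066 × 10^10 m ≈ 59.11 Gm

Final answer: p = 59.11 Gm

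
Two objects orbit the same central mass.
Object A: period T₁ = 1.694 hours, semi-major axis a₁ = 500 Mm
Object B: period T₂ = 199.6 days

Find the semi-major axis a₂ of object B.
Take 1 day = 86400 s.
T₁ = 1.694 hours = 6098.4 s
T₂ = 199.6 days = 1.72454 × 10^7 s
a₁ = 500 Mm = 5 × 10^8 m
Kepler's third law: (T₂/T₁)² = (a₂/a₁)³  ⇒  a₂ = a₁ (T₂/T₁)^(2/3)
T₂/T₁ = 2827.86
(T₂/T₁)^(2/3) = 199.973
a₂ = 5 × 10^8 m × 199.973 = 9.99867 × 10^10 m ≈ 99.99 Gm

Final answer: a₂ = 99.99 Gm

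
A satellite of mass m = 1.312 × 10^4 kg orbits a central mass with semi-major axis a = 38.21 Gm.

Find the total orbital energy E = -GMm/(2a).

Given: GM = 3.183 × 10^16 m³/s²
a = 38.21 Gm = 3.821 × 10^10 m
GM = 3.183 × 10^16 m³/s²
2a = 7.642 × 10^10 m
GMm = 3.183 × 10^16 × 13120 = 4.1761 × 10^20 m³·kg/s²
E = −GMm/(2a) = -5.46466 × 10^9 J ≈ -5.465 GJ

Final answer: -5.465 GJ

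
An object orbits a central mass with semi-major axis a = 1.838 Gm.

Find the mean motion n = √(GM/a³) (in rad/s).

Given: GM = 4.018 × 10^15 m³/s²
a = 1.838 Gm = 1.838 × 10^9 m
GM = 4.018 × 10^15 m³/s²
a³ = 6.20921 × 10^27 m³
GM/a³ = (4.018 × 10^15) / (6.20921 × 10^27) = 6.47103 × 10^-13 s⁻²
n = √(GM/a³) = 8.04427 × 10^-7 rad/s ≈ 8.044 × 10^-7 rad/s

Final answer: n = 8.044 × 10^-7 rad/s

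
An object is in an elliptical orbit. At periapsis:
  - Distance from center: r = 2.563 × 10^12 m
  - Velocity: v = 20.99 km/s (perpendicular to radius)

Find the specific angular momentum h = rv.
r = 2.563 × 10^12 m
v = 20.99 km/s = 20990 m/s
h = rv = 2.563 × 10^12 × 20990 = 5.37974 × 10^16 m²/s ≈ 5.38 × 10^16 m²/s

Final answer: h = 5.38 × 10^16 m²/s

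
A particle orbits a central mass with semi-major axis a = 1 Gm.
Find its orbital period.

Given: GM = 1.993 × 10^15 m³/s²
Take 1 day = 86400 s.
a = 1 Gm = 1 × 10^9 m
GM = 1.993 × 10^15 m³/s²
a³ = 1 × 10^27 m³
T = 2π √(a³/GM) = 2π √((1 × 10^27) / (1.993 × 10^15)) = 2π × 708347 s
T = 4.45068 × 10^6 s ≈ 51.51 days

Final answer: 51.51 days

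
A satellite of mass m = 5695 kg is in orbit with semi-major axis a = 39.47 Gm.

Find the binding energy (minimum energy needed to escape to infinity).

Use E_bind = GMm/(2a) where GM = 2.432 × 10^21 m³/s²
a = 39.47 Gm = 3.947 × 10^10 m
GM = 2.432 × 10^21 m³/s²
m = 5695 kg
GMm = 2.432 × 10^21 × 5695 = 1.38502 × 10^25 m³·kg/s²
2a = 7.894 × 10^10 m
E_bind = GMm/(2a) = 1.75453 × 10^14 J ≈ 175.5 TJ

Final answer: 175.5 TJ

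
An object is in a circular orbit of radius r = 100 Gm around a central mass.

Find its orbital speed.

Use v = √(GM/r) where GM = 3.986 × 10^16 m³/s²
r = 100 Gm = 1 × 10^11 m
GM = 3.986 × 10^16 m³/s²
GM/r = (3.986 × 10^16) / (1 × 10^11) = 398600 m²/s²
v = √(GM/r) = 631.348 m/s ≈ 631.3 m/s

Final answer: 631.3 m/s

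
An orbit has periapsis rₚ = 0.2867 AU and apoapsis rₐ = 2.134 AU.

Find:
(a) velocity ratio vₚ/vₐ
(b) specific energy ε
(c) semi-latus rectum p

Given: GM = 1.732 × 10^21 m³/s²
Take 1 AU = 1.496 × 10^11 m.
rₚ = 0.2867 AU = 4.28903 × 10^10 m
rₐ = 2.134 AU = 3.19246 × 10^11 m
GM = 1.732 × 10^21 m³/s²
a = (rₚ + rₐ)/2 = 1.81068 × 10^11 m
e = (rₐ − rₚ)/(rₐ + rₚ) = (2.76356 × 10^11) / (3.62137 × 10^11) = 0.763126
(a) vₚ/vₐ = rₐ/rₚ (angular momentum) = (3.19246 × 10^11) / (4.28903 × 10^10) = 7.44332 ≈ 7.443
(b) 2a = 3.62137 × 10^11 m;  ε = −GM/(2a) = -4.78272 × 10^9 J/kg ≈ -4.783 GJ/kg
(c) 1 − e² = 0.417638;  p = a(1 − e²) = 1.81068 × 10^11 × 0.417638 = 7.56211 × 10^10 m ≈ 0.5055 AU

Final answer:
(a) velocity ratio vₚ/vₐ = 7.443
(b) specific energy ε = -4.783 GJ/kg
(c) semi-latus rectum p = 0.5055 AU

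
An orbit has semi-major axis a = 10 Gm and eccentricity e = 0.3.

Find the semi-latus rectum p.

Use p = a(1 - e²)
a = 10 Gm = 1 × 10^10 m
e = 0.3,  e² = 0.09,  1 − e² = 0.91
p = a(1 − e²) = 1 × 10^10 m × 0.91 = 9.1 × 10^9 m ≈ 9.1 Gm

Final answer: p = 9.1 Gm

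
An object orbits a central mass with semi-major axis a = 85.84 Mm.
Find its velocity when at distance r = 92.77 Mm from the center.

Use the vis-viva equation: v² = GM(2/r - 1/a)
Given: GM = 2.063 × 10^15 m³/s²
a = 85.84 Mm = 8.584 × 10^7 m
r = 92.77 Mm = 9.277 × 10^7 m
GM = 2.063 × 10^15 m³/s²
2/r − 1/a = 2.15587 × 10^-8 − 1.16496 × 10^-8 = 9.90911 × 10^-9 m⁻¹
v² = GM (2/r − 1/a) = 2.04425 × 10^7 m²/s²
v = 4521.34 m/s ≈ 4.521 km/s

Final answer: 4.521 km/s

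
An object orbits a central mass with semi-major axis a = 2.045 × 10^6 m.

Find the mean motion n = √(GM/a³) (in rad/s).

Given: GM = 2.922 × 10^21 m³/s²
a = 2.045 × 10^6 m
GM = 2.922 × 10^21 m³/s²
a³ = 8.55224 × 10^18 m³
GM/a³ = (2.922 × 10^21) / (8.55224 × 10^18) = 341.665 s⁻²
n = √(GM/a³) = 18.4842 rad/s ≈ 18.48 rad/s

Final answer: n = 18.48 rad/s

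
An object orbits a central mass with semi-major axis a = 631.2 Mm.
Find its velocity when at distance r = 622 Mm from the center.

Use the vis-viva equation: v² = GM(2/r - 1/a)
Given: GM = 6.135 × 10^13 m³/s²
a = 631.2 Mm = 6.312 × 10^8 m
r = 622 Mm = 6.22 × 10^8 m
GM = 6.135 × 10^13 m³/s²
2/r − 1/a = 3.21543 × 10^-9 − 1.58428 × 10^-9 = 1.63115 × 10^-9 m⁻¹
v² = GM (2/r − 1/a) = 100071 m²/s²
v = 316.34 m/s ≈ 316.3 m/s

Final answer: 316.3 m/s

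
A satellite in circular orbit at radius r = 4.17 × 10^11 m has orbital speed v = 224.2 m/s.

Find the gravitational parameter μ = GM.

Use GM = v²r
r = 4.17 × 10^11 m
v = 224.2 m/s
v² = 50265.6 m²/s²
GM = v²r = 50265.6 × 4.17 × 10^11 = 2.09608 × 10^16 m³/s²
GM ≈ 2.096 × 10^16 m³/s²

Final answer: GM = 2.096 × 10^16 m³/s²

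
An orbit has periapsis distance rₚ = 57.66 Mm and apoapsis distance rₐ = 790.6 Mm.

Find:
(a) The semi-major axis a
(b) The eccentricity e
rₚ = 57.66 Mm = 5.766 × 10^7 m
rₐ = 790.6 Mm = 7.906 × 10^8 m
(a) a = (rₚ + rₐ)/2 = 4.2413 × 10^8 m ≈ 424.1 Mm
(b) e = (rₐ − rₚ)/(rₐ + rₚ) = (7.3294 × 10^8) / (8.4826 × 10^8) = 0.864051

Final answer:
(a) a = 424.1 Mm
(b) e = 0.8641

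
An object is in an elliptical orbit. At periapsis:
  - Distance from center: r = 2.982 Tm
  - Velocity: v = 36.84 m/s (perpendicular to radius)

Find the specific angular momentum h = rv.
r = 2.982 Tm = 2.982 × 10^12 m
v = 36.84 m/s
h = rv = 2.982 × 10^12 × 36.84 = 1.09857 × 10^14 m²/s ≈ 1.099 × 10^14 m²/s

Final answer: h = 1.099 × 10^14 m²/s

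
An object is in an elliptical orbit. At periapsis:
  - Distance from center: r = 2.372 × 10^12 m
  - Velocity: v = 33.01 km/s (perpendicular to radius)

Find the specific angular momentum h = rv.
r = 2.372 × 10^12 m
v = 33.01 km/s = 33010 m/s
h = rv = 2.372 × 10^12 × 33010 = 7.82997 × 10^16 m²/s ≈ 7.83 × 10^16 m²/s

Final answer: h = 7.83 × 10^16 m²/s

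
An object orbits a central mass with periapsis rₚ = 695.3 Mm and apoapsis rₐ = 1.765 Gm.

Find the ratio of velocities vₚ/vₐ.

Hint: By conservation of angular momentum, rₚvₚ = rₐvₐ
rₚ = 695.3 Mm = 6.953 × 10^8 m
rₐ = 1.765 Gm = 1.765 × 10^9 m
rₚvₚ = rₐvₐ  ⇒  vₚ/vₐ = rₐ/rₚ
vₚ/vₐ = (1.765 × 10^9) / (6.953 × 10^8) = 2.53847

Final answer: vₚ/vₐ = 2.538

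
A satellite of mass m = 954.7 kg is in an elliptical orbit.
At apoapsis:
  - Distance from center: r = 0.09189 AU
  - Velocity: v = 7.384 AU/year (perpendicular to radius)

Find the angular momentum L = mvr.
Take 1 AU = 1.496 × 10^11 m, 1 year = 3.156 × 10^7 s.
r = 0.09189 AU = 1.37467 × 10^10 m
v = 7.384 AU/year = 35001.5 m/s
vr = 35001.5 × 1.37467 × 10^10 = 4.81156 × 10^14 m²/s
L = m × vr = 954.7 × 4.81156 × 10^14 = 4.5936 × 10^17 kg·m²/s ≈ 4.594 × 10^17 kg·m²/s

Final answer: L = 4.594 × 10^17 kg·m²/s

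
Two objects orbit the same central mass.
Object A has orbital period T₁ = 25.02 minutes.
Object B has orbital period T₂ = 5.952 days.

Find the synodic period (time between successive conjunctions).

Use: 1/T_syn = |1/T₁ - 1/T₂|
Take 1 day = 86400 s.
T₁ = 25.02 minutes = 1501.2 s
T₂ = 5.952 days = 514253 s
1/T₁ = 0.000666134 s⁻¹
1/T₂ = 1.94457 × 10^-6 s⁻¹
|1/T₁ − 1/T₂| = 0.000664189 s⁻¹
T_syn = 1 / |1/T₁ − 1/T₂| = 1505.6 s ≈ 25.09 minutes

Final answer: T_syn = 25.09 minutes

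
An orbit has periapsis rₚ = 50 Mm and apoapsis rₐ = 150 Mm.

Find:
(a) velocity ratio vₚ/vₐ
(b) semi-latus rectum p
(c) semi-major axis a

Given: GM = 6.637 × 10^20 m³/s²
rₚ = 50 Mm = 5 × 10^7 m
rₐ = 150 Mm = 1.5 × 10^8 m
GM = 6.637 × 10^20 m³/s²
a = (rₚ + rₐ)/2 = 1 × 10^8 m
e = (rₐ − rₚ)/(rₐ + rₚ) = (1 × 10^8) / (2 × 10^8) = 0.5
(a) vₚ/vₐ = rₐ/rₚ (angular momentum) = (1.5 × 10^8) / (5 × 10^7) = 3 ≈ 3
(b) 1 − e² = 0.75;  p = a(1 − e²) = 1 × 10^8 × 0.75 = 7.5 × 10^7 m ≈ 75 Mm
(c) a = 1 × 10^8 m ≈ 100 Mm

Final answer:
(a) velocity ratio vₚ/vₐ = 3
(b) semi-latus rectum p = 75 Mm
(c) semi-major axis a = 100 Mm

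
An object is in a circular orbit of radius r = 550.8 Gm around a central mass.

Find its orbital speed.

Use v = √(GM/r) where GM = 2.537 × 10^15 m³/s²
r = 550.8 Gm = 5.508 × 10^11 m
GM = 2.537 × 10^15 m³/s²
GM/r = (2.537 × 10^15) / (5.508 × 10^11) = 4606.03 m²/s²
v = √(GM/r) = 67.8677 m/s ≈ 67.87 m/s

Final answer: 67.87 m/s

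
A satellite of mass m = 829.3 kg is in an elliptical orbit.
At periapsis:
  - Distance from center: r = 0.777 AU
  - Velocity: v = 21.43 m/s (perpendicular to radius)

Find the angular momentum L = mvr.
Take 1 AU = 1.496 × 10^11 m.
r = 0.777 AU = 1.16239 × 10^11 m
v = 21.43 m/s
vr = 21.43 × 1.16239 × 10^11 = 2.49101 × 10^12 m²/s
L = m × vr = 829.3 × 2.49101 × 10^12 = 2.06579 × 10^15 kg·m²/s ≈ 2.066 × 10^15 kg·m²/s

Final answer: L = 2.066 × 10^15 kg·m²/s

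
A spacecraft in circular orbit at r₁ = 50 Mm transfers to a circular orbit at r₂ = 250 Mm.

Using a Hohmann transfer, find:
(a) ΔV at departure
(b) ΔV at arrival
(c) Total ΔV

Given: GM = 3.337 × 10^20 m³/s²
r₁ = 50 Mm = 5 × 10^7 m
r₂ = 250 Mm = 2.5 × 10^8 m
GM = 3.337 × 10^20 m³/s²
Transfer ellipse: a_t = (r₁ + r₂)/2 = 1.5 × 10^8 m
Circular speed at r₁: v₁ = √(GM/r₁) = 2.58341 × 10^6 m/s
Transfer speed at r₁ (periapsis): v₁ₜ = √(GM(2/r₁ − 1/a_t)) = 3.33517 × 10^6 m/s
(a) ΔV₁ = v₁ₜ − v₁ = 751758 m/s ≈ 751.8 km/s
Circular speed at r₂: v₂ = √(GM/r₂) = 1.15534 × 10^6 m/s
Transfer speed at r₂ (apoapsis): v₂ₜ = √(GM(2/r₂ − 1/a_t)) = 667033 m/s
(b) ΔV₂ = v₂ − v₂ₜ = 488302 m/s ≈ 488.3 km/s
(c) ΔV_total = ΔV₁ + ΔV₂ = 1.24006 × 10^6 m/s ≈ 1240 km/s

Final answer:
(a) ΔV₁ = 751.8 km/s
(b) ΔV₂ = 488.3 km/s
(c) ΔV_total = 1240 km/s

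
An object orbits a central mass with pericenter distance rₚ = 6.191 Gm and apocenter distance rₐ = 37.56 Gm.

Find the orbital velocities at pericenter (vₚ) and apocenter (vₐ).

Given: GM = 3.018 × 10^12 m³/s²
rₚ = 6.191 Gm = 6.191 × 10^9 m
rₐ = 37.56 Gm = 3.756 × 10^10 m
GM = 3.018 × 10^12 m³/s²
a = (rₚ + rₐ)/2 = 2.18755 × 10^10 m
Vis-viva: v² = GM (2/r − 1/a)
vₚ² = 3.018 × 10^12 × (3.2305 × 10^-10 − 4.57132 × 10^-11) = 837.001 m²/s²
vₚ = 28.931 m/s ≈ 28.93 m/s
vₐ² = 3.018 × 10^12 × (5.32481 × 10^-11 − 4.57132 × 10^-11) = 22.7403 m²/s²
vₐ = 4.76868 m/s ≈ 4.769 m/s

Final answer: vₚ = 28.93 m/s, vₐ = 4.769 m/s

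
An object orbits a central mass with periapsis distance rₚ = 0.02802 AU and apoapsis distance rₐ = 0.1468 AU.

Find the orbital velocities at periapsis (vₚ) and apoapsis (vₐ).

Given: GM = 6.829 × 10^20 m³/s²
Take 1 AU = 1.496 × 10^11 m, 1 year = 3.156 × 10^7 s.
rₚ = 0.02802 AU = 4.19179 × 10^9 m
rₐ = 0.1468 AU = 2.19613 × 10^10 m
GM = 6.829 × 10^20 m³/s²
a = (rₚ + rₐ)/2 = 1.30765 × 10^10 m
Vis-viva: v² = GM (2/r − 1/a)
vₚ² = 6.829 × 10^20 × (4.77123 × 10^-10 − 7.64729 × 10^-11) = 2.73604 × 10^11 m²/s²
vₚ = 523072 m/s ≈ 110.3 AU/year
vₐ² = 6.829 × 10^20 × (9.10694 × 10^-11 − 7.64729 × 10^-11) = 9.96796 × 10^9 m²/s²
vₐ = 99839.7 m/s ≈ 21.06 AU/year

Final answer: vₚ = 110.3 AU/year, vₐ = 21.06 AU/year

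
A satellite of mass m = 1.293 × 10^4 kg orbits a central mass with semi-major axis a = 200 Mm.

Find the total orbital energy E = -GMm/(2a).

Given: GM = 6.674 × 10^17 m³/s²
a = 200 Mm = 2 × 10^8 m
GM = 6.674 × 10^17 m³/s²
2a = 4 × 10^8 m
GMm = 6.674 × 10^17 × 12930 = 8.62948 × 10^21 m³·kg/s²
E = −GMm/(2a) = -2.15737 × 10^13 J ≈ -21.57 TJ

Final answer: -21.57 TJ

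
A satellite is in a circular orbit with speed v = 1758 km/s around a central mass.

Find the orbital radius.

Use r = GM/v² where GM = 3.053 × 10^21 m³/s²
v = 1758 km/s = 1.758 × 10^6 m/s
GM = 3.053 × 10^21 m³/s²
v² = 3.09056 × 10^12 m²/s²
r = GM/v² = (3.053 × 10^21) / (3.09056 × 10^12) = 9.87846 × 10^8 m ≈ 9.878 × 10^8 m

Final answer: 9.878 × 10^8 m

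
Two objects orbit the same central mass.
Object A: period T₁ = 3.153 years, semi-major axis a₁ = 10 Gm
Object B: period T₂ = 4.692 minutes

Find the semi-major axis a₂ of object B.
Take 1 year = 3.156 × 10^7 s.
T₁ = 3.153 years = 9.95087 × 10^7 s
T₂ = 4.692 minutes = 281.52 s
a₁ = 10 Gm = 1 × 10^10 m
Kepler's third law: (T₂/T₁)² = (a₂/a₁)³  ⇒  a₂ = a₁ (T₂/T₁)^(2/3)
T₂/T₁ = 2.8291 × 10^-6
(T₂/T₁)^(2/3) = 0.000200032
a₂ = 1 × 10^10 m × 0.000200032 = 2.00032 × 10^6 m ≈ 2 Mm

Final answer: a₂ = 2 Mm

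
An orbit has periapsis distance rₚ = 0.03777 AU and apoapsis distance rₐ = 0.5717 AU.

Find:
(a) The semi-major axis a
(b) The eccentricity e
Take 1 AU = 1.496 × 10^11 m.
rₚ = 0.03777 AU = 5.65039 × 10^9 m
rₐ = 0.5717 AU = 8.55263 × 10^10 m
(a) a = (rₚ + rₐ)/2 = 4.55884 × 10^10 m ≈ 0.3047 AU
(b) e = (rₐ − rₚ)/(rₐ + rₚ) = (7.98759 × 10^10) / (9.11767 × 10^10) = 0.876056

Final answer:
(a) a = 0.3047 AU
(b) e = 0.8761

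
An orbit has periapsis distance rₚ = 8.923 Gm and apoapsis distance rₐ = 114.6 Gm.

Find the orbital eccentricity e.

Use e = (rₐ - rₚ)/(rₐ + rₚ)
rₚ = 8.923 Gm = 8.923 × 10^9 m
rₐ = 114.6 Gm = 1.146 × 10^11 m
rₐ − rₚ = 1.05677 × 10^11 m
rₐ + rₚ = 1.23523 × 10^11 m
e = (rₐ − rₚ)/(rₐ + rₚ) = 0.855525

Final answer: e = 0.8555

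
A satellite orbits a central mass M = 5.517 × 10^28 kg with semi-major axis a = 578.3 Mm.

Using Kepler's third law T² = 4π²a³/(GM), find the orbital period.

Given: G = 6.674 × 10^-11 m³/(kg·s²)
M = 5.517 × 10^28 kg
GM = G × M = 6.674 × 10^-11 × 5.517 × 10^28 = 3.68205 × 10^18 m³/s²
a = 578.3 Mm = 5.783 × 10^8 m
a³ = 1.93401 × 10^26 m³
T = 2π √(a³/GM) = 2π √((1.93401 × 10^26) / (3.68205 × 10^18)) = 2π × 7247.45 s
T = 45537.1 s ≈ 12.65 hours

Final answer: 12.65 hours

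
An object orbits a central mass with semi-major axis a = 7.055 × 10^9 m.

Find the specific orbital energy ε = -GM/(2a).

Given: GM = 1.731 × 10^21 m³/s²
a = 7.055 × 10^9 m
GM = 1.731 × 10^21 m³/s²
2a = 1.411 × 10^10 m
ε = −GM/(2a) = -1.22679 × 10^11 J/kg ≈ -122.7 GJ/kg

Final answer: -122.7 GJ/kg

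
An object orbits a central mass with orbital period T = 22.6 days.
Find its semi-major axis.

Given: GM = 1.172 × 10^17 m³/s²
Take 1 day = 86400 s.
T = 22.6 days = 1.95264 × 10^6 s
GM = 1.172 × 10^17 m³/s²
Kepler's third law: a³ = GM T² / (4π²)
T² = 3.8128 × 10^12 s²
a³ = (1.172 × 10^17) × (3.8128 × 10^12) / (4π²) = 1.13191 × 10^28 m³
a = (a³)^(1/3) = 2.24528 × 10^9 m ≈ 2.245 Gm

Final answer: 2.245 Gm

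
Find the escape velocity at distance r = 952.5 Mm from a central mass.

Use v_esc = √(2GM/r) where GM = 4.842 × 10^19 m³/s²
r = 952.5 Mm = 9.525 × 10^8 m
GM = 4.842 × 10^19 m³/s²
2GM/r = 2 × (4.842 × 10^19) / (9.525 × 10^8) = 1.01669 × 10^11 m²/s²
v_esc = √(2GM/r) = 318856 m/s ≈ 318.9 km/s

Final answer: 318.9 km/s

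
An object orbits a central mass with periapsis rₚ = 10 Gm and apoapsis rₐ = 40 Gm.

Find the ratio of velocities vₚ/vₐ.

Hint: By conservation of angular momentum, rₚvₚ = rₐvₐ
rₚ = 10 Gm = 1 × 10^10 m
rₐ = 40 Gm = 4 × 10^10 m
rₚvₚ = rₐvₐ  ⇒  vₚ/vₐ = rₐ/rₚ
vₚ/vₐ = (4 × 10^10) / (1 × 10^10) = 4

Final answer: vₚ/vₐ = 4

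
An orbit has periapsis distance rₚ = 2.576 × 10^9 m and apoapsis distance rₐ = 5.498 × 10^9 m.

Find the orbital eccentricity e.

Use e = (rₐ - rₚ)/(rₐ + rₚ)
rₚ = 2.576 × 10^9 m
rₐ = 5.498 × 10^9 m
rₐ − rₚ = 2.922 × 10^9 m
rₐ + rₚ = 8.074 × 10^9 m
e = (rₐ − rₚ)/(rₐ + rₚ) = 0.361902

Final answer: e = 0.3619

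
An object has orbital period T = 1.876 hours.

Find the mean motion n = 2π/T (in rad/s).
T = 1.876 hours = 6753.6 s
n = 2π / 6753.6 s = 0.000930346 rad/s ≈ 0.0009303 rad/s

Final answer: n = 0.0009303 rad/s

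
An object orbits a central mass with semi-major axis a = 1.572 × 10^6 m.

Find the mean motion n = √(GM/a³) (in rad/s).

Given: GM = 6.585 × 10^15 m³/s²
a = 1.572 × 10^6 m
GM = 6.585 × 10^15 m³/s²
a³ = 3.8847 × 10^18 m³
GM/a³ = (6.585 × 10^15) / (3.8847 × 10^18) = 0.00169511 s⁻²
n = √(GM/a³) = 0.0411717 rad/s ≈ 0.04117 rad/s

Final answer: n = 0.04117 rad/s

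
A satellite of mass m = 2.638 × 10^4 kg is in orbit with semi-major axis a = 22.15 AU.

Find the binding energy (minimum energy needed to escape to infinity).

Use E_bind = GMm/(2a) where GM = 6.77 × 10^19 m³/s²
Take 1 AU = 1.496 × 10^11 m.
a = 22.15 AU = 3.31364 × 10^12 m
GM = 6.77 × 10^19 m³/s²
m = 2.638 × 10^4 kg
GMm = 6.77 × 10^19 × 26380 = 1.78593 × 10^24 m³·kg/s²
2a = 6.62728 × 10^12 m
E_bind = GMm/(2a) = 2.69481 × 10^11 J ≈ 269.5 GJ

Final answer: 269.5 GJ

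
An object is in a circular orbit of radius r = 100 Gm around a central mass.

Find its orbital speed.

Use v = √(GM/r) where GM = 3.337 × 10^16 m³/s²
r = 100 Gm = 1 × 10^11 m
GM = 3.337 × 10^16 m³/s²
GM/r = (3.337 × 10^16) / (1 × 10^11) = 333700 m²/s²
v = √(GM/r) = 577.668 m/s ≈ 577.7 m/s

Final answer: 577.7 m/s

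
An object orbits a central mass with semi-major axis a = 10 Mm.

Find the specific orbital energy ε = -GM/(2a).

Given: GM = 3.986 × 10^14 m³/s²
a = 10 Mm = 1 × 10^7 m
GM = 3.986 × 10^14 m³/s²
2a = 2 × 10^7 m
ε = −GM/(2a) = -1.993 × 10^7 J/kg ≈ -19.93 MJ/kg

Final answer: -19.93 MJ/kg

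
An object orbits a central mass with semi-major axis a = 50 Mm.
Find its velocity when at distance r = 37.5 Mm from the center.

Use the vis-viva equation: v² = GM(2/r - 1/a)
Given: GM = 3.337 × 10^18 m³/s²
a = 50 Mm = 5 × 10^7 m
r = 37.5 Mm = 3.75 × 10^7 m
GM = 3.337 × 10^18 m³/s²
2/r − 1/a = 5.33333 × 10^-8 − 2 × 10^-8 = 3.33333 × 10^-8 m⁻¹
v² = GM (2/r − 1/a) = 1.11233 × 10^11 m²/s²
v = 333517 m/s ≈ 333.5 km/s

Final answer: 333.5 km/s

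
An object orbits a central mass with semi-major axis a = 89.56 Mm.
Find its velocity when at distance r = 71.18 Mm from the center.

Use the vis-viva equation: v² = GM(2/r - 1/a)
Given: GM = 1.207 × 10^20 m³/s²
a = 89.56 Mm = 8.956 × 10^7 m
r = 71.18 Mm = 7.118 × 10^7 m
GM = 1.207 × 10^20 m³/s²
2/r − 1/a = 2.80978 × 10^-8 − 1.11657 × 10^-8 = 1.69321 × 10^-8 m⁻¹
v² = GM (2/r − 1/a) = 2.0437 × 10^12 m²/s²
v = 1.42958 × 10^6 m/s ≈ 1430 km/s

Final answer: 1430 km/s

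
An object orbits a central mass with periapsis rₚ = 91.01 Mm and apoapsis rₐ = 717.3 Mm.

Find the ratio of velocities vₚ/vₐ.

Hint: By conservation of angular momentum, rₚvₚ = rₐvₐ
rₚ = 91.01 Mm = 9.101 × 10^7 m
rₐ = 717.3 Mm = 7.173 × 10^8 m
rₚvₚ = rₐvₐ  ⇒  vₚ/vₐ = rₐ/rₚ
vₚ/vₐ = (7.173 × 10^8) / (9.101 × 10^7) = 7.88155

Final answer: vₚ/vₐ = 7.882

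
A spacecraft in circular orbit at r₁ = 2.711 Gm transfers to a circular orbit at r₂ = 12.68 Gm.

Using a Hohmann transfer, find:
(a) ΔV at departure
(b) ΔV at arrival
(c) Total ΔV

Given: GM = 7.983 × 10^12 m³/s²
r₁ = 2.711 Gm = 2.711 × 10^9 m
r₂ = 12.68 Gm = 1.268 × 10^10 m
GM = 7.983 × 10^12 m³/s²
Transfer ellipse: a_t = (r₁ + r₂)/2 = 7.6955 × 10^9 m
Circular speed at r₁: v₁ = √(GM/r₁) = 54.2648 m/s
Transfer speed at r₁ (periapsis): v₁ₜ = √(GM(2/r₁ − 1/a_t)) = 69.6562 m/s
(a) ΔV₁ = v₁ₜ − v₁ = 15.3913 m/s ≈ 15.39 m/s
Circular speed at r₂: v₂ = √(GM/r₂) = 25.0913 m/s
Transfer speed at r₂ (apoapsis): v₂ₜ = √(GM(2/r₂ − 1/a_t)) = 14.8926 m/s
(b) ΔV₂ = v₂ − v₂ₜ = 10.1987 m/s ≈ 10.2 m/s
(c) ΔV_total = ΔV₁ + ΔV₂ = 25.5901 m/s ≈ 25.59 m/s

Final answer:
(a) ΔV₁ = 15.39 m/s
(b) ΔV₂ = 10.2 m/s
(c) ΔV_total = 25.59 m/s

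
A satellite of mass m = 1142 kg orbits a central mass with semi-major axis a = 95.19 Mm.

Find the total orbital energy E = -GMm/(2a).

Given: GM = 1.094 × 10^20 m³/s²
a = 95.19 Mm = 9.519 × 10^7 m
GM = 1.094 × 10^20 m³/s²
2a = 1.9038 × 10^8 m
GMm = 1.094 × 10^20 × 1142 = 1.24935 × 10^23 m³·kg/s²
E = −GMm/(2a) = -6.56239 × 10^14 J ≈ -656.2 TJ

Final answer: -656.2 TJ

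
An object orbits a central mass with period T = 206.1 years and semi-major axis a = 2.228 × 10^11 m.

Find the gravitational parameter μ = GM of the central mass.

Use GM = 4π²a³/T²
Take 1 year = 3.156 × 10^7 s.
T = 206.1 years = 6.50452 × 10^9 s
a = 2.228 × 10^11 m
a³ = 1.10598 × 10^34 m³
T² = 4.23087 × 10^19 s²
GM = 4π² × (1.10598 × 10^34) / (4.23087 × 10^19) = 1.03199 × 10^16 m³/s²
GM ≈ 1.032 × 10^16 m³/s²

Final answer: GM = 1.032 × 10^16 m³/s²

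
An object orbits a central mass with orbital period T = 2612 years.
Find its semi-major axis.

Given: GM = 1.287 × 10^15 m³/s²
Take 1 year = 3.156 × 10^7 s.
T = 2612 years = 8.24347 × 10^10 s
GM = 1.287 × 10^15 m³/s²
Kepler's third law: a³ = GM T² / (4π²)
T² = 6.79548 × 10^21 s²
a³ = (1.287 × 10^15) × (6.79548 × 10^21) / (4π²) = 2.21533 × 10^35 m³
a = (a³)^(1/3) = 6.0508 × 10^11 m ≈ 605.1 Gm

Final answer: 605.1 Gm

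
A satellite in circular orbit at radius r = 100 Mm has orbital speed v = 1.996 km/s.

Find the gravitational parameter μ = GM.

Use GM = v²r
r = 100 Mm = 1 × 10^8 m
v = 1.996 km/s = 1996 m/s
v² = 3.98402 × 10^6 m²/s²
GM = v²r = 3.98402 × 10^6 × 1 × 10^8 = 3.98402 × 10^14 m³/s²
GM ≈ 3.984 × 10^14 m³/s²

Final answer: GM = 3.984 × 10^14 m³/s²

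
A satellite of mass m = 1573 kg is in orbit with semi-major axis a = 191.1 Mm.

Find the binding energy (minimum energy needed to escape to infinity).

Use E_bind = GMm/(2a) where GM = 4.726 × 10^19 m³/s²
a = 191.1 Mm = 1.911 × 10^8 m
GM = 4.726 × 10^19 m³/s²
m = 1573 kg
GMm = 4.726 × 10^19 × 1573 = 7.434 × 10^22 m³·kg/s²
2a = 3.822 × 10^8 m
E_bind = GMm/(2a) = 1.94505 × 10^14 J ≈ 194.5 TJ

Final answer: 194.5 TJ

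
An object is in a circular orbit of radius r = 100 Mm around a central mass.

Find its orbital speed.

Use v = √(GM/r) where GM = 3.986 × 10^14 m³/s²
r = 100 Mm = 1 × 10^8 m
GM = 3.986 × 10^14 m³/s²
GM/r = (3.986 × 10^14) / (1 × 10^8) = 3.986 × 10^6 m²/s²
v = √(GM/r) = 1996.5 m/s ≈ 1.996 km/s

Final answer: 1.996 km/s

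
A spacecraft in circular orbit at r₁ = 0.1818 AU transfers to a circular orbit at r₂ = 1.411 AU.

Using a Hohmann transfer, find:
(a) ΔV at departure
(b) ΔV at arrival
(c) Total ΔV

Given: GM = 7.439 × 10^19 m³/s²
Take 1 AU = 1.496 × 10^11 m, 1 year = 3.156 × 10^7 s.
r₁ = 0.1818 AU = 2.71973 × 10^10 m
r₂ = 1.411 AU = 2.11086 × 10^11 m
GM = 7.439 × 10^19 m³/s²
Transfer ellipse: a_t = (r₁ + r₂)/2 = 1.19141 × 10^11 m
Circular speed at r₁: v₁ = √(GM/r₁) = 52299.1 m/s
Transfer speed at r₁ (periapsis): v₁ₜ = √(GM(2/r₁ − 1/a_t)) = 69613.3 m/s
(a) ΔV₁ = v₁ₜ − v₁ = 17314.2 m/s ≈ 3.653 AU/year
Circular speed at r₂: v₂ = √(GM/r₂) = 18772.8 m/s
Transfer speed at r₂ (apoapsis): v₂ₜ = √(GM(2/r₂ − 1/a_t)) = 8969.32 m/s
(b) ΔV₂ = v₂ − v₂ₜ = 9803.44 m/s ≈ 2.068 AU/year
(c) ΔV_total = ΔV₁ + ΔV₂ = 27117.6 m/s ≈ 5.721 AU/year

Final answer:
(a) ΔV₁ = 3.653 AU/year
(b) ΔV₂ = 2.068 AU/year
(c) ΔV_total = 5.721 AU/year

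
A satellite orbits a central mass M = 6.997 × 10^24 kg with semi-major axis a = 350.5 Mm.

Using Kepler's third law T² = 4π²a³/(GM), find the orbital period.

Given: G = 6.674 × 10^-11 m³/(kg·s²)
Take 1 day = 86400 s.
M = 6.997 × 10^24 kg
GM = G × M = 6.674 × 10^-11 × 6.997 × 10^24 = 4.6698 × 10^14 m³/s²
a = 350.5 Mm = 3.505 × 10^8 m
a³ = 4.3059 × 10^25 m³
T = 2π √(a³/GM) = 2π √((4.3059 × 10^25) / (4.6698 × 10^14)) = 2π × 303657 s
T = 1.90793 × 10^6 s ≈ 22.08 days

Final answer: 22.08 days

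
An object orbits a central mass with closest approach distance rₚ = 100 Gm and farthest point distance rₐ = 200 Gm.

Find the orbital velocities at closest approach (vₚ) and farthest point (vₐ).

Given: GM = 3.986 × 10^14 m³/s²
rₚ = 100 Gm = 1 × 10^11 m
rₐ = 200 Gm = 2 × 10^11 m
GM = 3.986 × 10^14 m³/s²
a = (rₚ + rₐ)/2 = 1.5 × 10^11 m
Vis-viva: v² = GM (2/r − 1/a)
vₚ² = 3.986 × 10^14 × (2 × 10^-11 − 6.66667 × 10^-12) = 5314.67 m²/s²
vₚ = 72.9018 m/s ≈ 72.9 m/s
vₐ² = 3.986 × 10^14 × (1 × 10^-11 − 6.66667 × 10^-12) = 1328.67 m²/s²
vₐ = 36.4509 m/s ≈ 36.45 m/s

Final answer: vₚ = 72.9 m/s, vₐ = 36.45 m/s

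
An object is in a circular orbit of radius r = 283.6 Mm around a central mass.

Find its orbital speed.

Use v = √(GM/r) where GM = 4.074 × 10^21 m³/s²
r = 283.6 Mm = 2.836 × 10^8 m
GM = 4.074 × 10^21 m³/s²
GM/r = (4.074 × 10^21) / (2.836 × 10^8) = 1.43653 × 10^13 m²/s²
v = √(GM/r) = 3.79016 × 10^6 m/s ≈ 3790 km/s

Final answer: 3790 km/s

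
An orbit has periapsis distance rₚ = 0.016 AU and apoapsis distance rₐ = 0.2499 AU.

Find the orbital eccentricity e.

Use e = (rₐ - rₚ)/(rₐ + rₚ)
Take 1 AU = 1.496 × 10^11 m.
rₚ = 0.016 AU = 2.3936 × 10^9 m
rₐ = 0.2499 AU = 3.7385 × 10^10 m
rₐ − rₚ = 3.49914 × 10^10 m
rₐ + rₚ = 3.97786 × 10^10 m
e = (rₐ − rₚ)/(rₐ + rₚ) = 0.879654

Final answer: e = 0.8797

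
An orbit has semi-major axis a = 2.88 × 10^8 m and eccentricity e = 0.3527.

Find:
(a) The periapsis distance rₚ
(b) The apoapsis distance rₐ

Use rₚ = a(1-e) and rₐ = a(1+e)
a = 2.88 × 10^8 m
e = 0.3527:  1 − e = 0.6473,  1 + e = 1.3527
(a) rₚ = a(1 − e) = 2.88 × 10^8 m × 0.6473 = 1.86422 × 10^8 m ≈ 1.864 × 10^8 m
(b) rₐ = a(1 + e) = 2.88 × 10^8 m × 1.3527 = 3.89578 × 10^8 m ≈ 3.896 × 10^8 m

Final answer:
(a) rₚ = 1.864 × 10^8 m
(b) rₐ = 3.896 × 10^8 m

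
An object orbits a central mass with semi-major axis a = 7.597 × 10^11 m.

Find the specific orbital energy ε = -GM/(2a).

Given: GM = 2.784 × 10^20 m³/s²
a = 7.597 × 10^11 m
GM = 2.784 × 10^20 m³/s²
2a = 1.5194 × 10^12 m
ε = −GM/(2a) = -1.8323 × 10^8 J/kg ≈ -183.2 MJ/kg

Final answer: -183.2 MJ/kg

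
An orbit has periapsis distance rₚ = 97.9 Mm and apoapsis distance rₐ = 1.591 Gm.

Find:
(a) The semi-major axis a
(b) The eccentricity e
rₚ = 97.9 Mm = 9.79 × 10^7 m
rₐ = 1.591 Gm = 1.591 × 10^9 m
(a) a = (rₚ + rₐ)/2 = 8.4445 × 10^8 m ≈ 844.5 Mm
(b) e = (rₐ − rₚ)/(rₐ + rₚ) = (1.4931 × 10^9) / (1.6889 × 10^9) = 0.884067

Final answer:
(a) a = 844.5 Mm
(b) e = 0.8841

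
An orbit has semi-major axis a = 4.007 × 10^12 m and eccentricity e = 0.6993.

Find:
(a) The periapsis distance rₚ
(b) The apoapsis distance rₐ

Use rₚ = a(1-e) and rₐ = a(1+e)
a = 4.007 × 10^12 m
e = 0.6993:  1 − e = 0.3007,  1 + e = 1.6993
(a) rₚ = a(1 − e) = 4.007 × 10^12 m × 0.3007 = 1.2049 × 10^12 m ≈ 1.205 × 10^12 m
(b) rₐ = a(1 + e) = 4.007 × 10^12 m × 1.6993 = 6.8091 × 10^12 m ≈ 6.809 × 10^12 m

Final answer:
(a) rₚ = 1.205 × 10^12 m
(b) rₐ = 6.809 × 10^12 m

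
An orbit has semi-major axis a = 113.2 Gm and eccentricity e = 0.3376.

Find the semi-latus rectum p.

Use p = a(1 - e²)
a = 113.2 Gm = 1.132 × 10^11 m
e = 0.3376,  e² = 0.113974,  1 − e² = 0.886026
p = a(1 − e²) = 1.132 × 10^11 m × 0.886026 = 1.00298 × 10^11 m ≈ 100.3 Gm

Final answer: p = 100.3 Gm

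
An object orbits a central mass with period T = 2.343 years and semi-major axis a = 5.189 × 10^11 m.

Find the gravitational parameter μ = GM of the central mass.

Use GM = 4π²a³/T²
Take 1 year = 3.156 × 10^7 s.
T = 2.343 years = 7.39451 × 10^7 s
a = 5.189 × 10^11 m
a³ = 1.39718 × 10^35 m³
T² = 5.46787 × 10^15 s²
GM = 4π² × (1.39718 × 10^35) / (5.46787 × 10^15) = 1.00877 × 10^21 m³/s²
GM ≈ 1.009 × 10^21 m³/s²

Final answer: GM = 1.009 × 10^21 m³/s²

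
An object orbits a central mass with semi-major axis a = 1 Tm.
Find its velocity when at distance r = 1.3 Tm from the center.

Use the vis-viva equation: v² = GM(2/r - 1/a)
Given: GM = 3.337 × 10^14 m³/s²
a = 1 Tm = 1 × 10^12 m
r = 1.3 Tm = 1.3 × 10^12 m
GM = 3.337 × 10^14 m³/s²
2/r − 1/a = 1.53846 × 10^-12 − 1 × 10^-12 = 5.38462 × 10^-13 m⁻¹
v² = GM (2/r − 1/a) = 179.685 m²/s²
v = 13.4046 m/s ≈ 13.4 m/s

Final answer: 13.4 m/s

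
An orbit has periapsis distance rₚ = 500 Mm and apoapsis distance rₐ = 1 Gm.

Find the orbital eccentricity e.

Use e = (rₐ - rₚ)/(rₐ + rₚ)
rₚ = 500 Mm = 5 × 10^8 m
rₐ = 1 Gm = 1 × 10^9 m
rₐ − rₚ = 5 × 10^8 m
rₐ + rₚ = 1.5 × 10^9 m
e = (rₐ − rₚ)/(rₐ + rₚ) = 0.333333

Final answer: e = 0.3333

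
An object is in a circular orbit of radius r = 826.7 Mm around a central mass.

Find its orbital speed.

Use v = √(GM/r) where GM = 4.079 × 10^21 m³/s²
r = 826.7 Mm = 8.267 × 10^8 m
GM = 4.079 × 10^21 m³/s²
GM/r = (4.079 × 10^21) / (8.267 × 10^8) = 4.93408 × 10^12 m²/s²
v = √(GM/r) = 2.22128 × 10^6 m/s ≈ 2221 km/s

Final answer: 2221 km/s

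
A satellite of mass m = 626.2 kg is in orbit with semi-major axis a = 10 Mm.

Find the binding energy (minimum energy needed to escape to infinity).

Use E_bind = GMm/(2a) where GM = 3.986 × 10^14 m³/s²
a = 10 Mm = 1 × 10^7 m
GM = 3.986 × 10^14 m³/s²
m = 626.2 kg
GMm = 3.986 × 10^14 × 626.2 = 2.49603 × 10^17 m³·kg/s²
2a = 2 × 10^7 m
E_bind = GMm/(2a) = 1.24802 × 10^10 J ≈ 12.48 GJ

Final answer: 12.48 GJ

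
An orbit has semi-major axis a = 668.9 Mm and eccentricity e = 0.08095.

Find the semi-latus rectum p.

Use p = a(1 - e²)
a = 668.9 Mm = 6.689 × 10^8 m
e = 0.08095,  e² = 0.0065529,  1 − e² = 0.993447
p = a(1 − e²) = 6.689 × 10^8 m × 0.993447 = 6.64517 × 10^8 m ≈ 664.5 Mm

Final answer: p = 664.5 Mm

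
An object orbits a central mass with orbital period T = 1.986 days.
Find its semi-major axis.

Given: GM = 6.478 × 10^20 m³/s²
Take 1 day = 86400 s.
T = 1.986 days = 171590 s
GM = 6.478 × 10^20 m³/s²
Kepler's third law: a³ = GM T² / (4π²)
T² = 2.94433 × 10^10 s²
a³ = (6.478 × 10^20) × (2.94433 × 10^10) / (4π²) = 4.83134 × 10^29 m³
a = (a³)^(1/3) = 7.84674 × 10^9 m ≈ 7.847 × 10^9 m

Final answer: 7.847 × 10^9 m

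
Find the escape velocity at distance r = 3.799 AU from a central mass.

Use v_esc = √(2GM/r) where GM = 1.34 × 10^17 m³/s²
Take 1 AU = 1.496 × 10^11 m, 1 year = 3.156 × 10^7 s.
r = 3.799 AU = 5.6833 × 10^11 m
GM = 1.34 × 10^17 m³/s²
2GM/r = 2 × (1.34 × 10^17) / (5.6833 × 10^11) = 471557 m²/s²
v_esc = √(2GM/r) = 686.7 m/s ≈ 0.1449 AU/year

Final answer: 0.1449 AU/year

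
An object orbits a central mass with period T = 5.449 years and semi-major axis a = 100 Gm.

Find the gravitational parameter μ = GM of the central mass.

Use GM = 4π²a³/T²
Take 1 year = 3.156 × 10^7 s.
T = 5.449 years = 1.7197 × 10^8 s
a = 100 Gm = 1 × 10^11 m
a³ = 1 × 10^33 m³
T² = 2.95738 × 10^16 s²
GM = 4π² × (1 × 10^33) / (2.95738 × 10^16) = 1.33491 × 10^18 m³/s²
GM ≈ 1.335 × 10^18 m³/s²

Final answer: GM = 1.335 × 10^18 m³/s²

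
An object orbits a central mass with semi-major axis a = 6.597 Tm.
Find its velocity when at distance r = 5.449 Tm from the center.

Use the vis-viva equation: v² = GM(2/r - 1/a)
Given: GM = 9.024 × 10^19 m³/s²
a = 6.597 Tm = 6.597 × 10^12 m
r = 5.449 Tm = 5.449 × 10^12 m
GM = 9.024 × 10^19 m³/s²
2/r − 1/a = 3.6704 × 10^-13 − 1.51584 × 10^-13 = 2.15456 × 10^-13 m⁻¹
v² = GM (2/r − 1/a) = 1.94427 × 10^7 m²/s²
v = 4409.39 m/s ≈ 4.409 km/s

Final answer: 4.409 km/s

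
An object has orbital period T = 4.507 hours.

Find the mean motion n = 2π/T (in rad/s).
T = 4.507 hours = 16225.2 s
n = 2π / 16225.2 s = 0.000387249 rad/s ≈ 0.0003872 rad/s

Final answer: n = 0.0003872 rad/s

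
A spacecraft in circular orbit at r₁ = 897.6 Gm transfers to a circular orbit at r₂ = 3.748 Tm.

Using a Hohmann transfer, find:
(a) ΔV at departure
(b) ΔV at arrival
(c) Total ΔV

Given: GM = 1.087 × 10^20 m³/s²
r₁ = 897.6 Gm = 8.976 × 10^11 m
r₂ = 3.748 Tm = 3.748 × 10^12 m
GM = 1.087 × 10^20 m³/s²
Transfer ellipse: a_t = (r₁ + r₂)/2 = 2.3228 × 10^12 m
Circular speed at r₁: v₁ = √(GM/r₁) = 11004.6 m/s
Transfer speed at r₁ (periapsis): v₁ₜ = √(GM(2/r₁ − 1/a_t)) = 13978.7 m/s
(a) ΔV₁ = v₁ₜ − v₁ = 2974.14 m/s ≈ 2.974 km/s
Circular speed at r₂: v₂ = √(GM/r₂) = 5385.36 m/s
Transfer speed at r₂ (apoapsis): v₂ₜ = √(GM(2/r₂ − 1/a_t)) = 3347.73 m/s
(b) ΔV₂ = v₂ − v₂ₜ = 2037.63 m/s ≈ 2.038 km/s
(c) ΔV_total = ΔV₁ + ΔV₂ = 5011.77 m/s ≈ 5.012 km/s

Final answer:
(a) ΔV₁ = 2.974 km/s
(b) ΔV₂ = 2.038 km/s
(c) ΔV_total = 5.012 km/s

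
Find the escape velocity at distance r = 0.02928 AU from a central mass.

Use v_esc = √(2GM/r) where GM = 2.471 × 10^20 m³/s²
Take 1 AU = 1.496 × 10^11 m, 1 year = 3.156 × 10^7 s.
r = 0.02928 AU = 4.38029 × 10^9 m
GM = 2.471 × 10^20 m³/s²
2GM/r = 2 × (2.471 × 10^20) / (4.38029 × 10^9) = 1.12824 × 10^11 m²/s²
v_esc = √(2GM/r) = 335892 m/s ≈ 70.86 AU/year

Final answer: 70.86 AU/year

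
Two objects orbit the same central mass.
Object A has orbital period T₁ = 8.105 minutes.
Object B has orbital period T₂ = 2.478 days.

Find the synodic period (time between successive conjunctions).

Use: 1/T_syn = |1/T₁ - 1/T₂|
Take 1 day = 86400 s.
T₁ = 8.105 minutes = 486.3 s
T₂ = 2.478 days = 214099 s
1/T₁ = 0.00205634 s⁻¹
1/T₂ = 4.67073 × 10^-6 s⁻¹
|1/T₁ − 1/T₂| = 0.00205167 s⁻¹
T_syn = 1 / |1/T₁ − 1/T₂| = 487.407 s ≈ 8.123 minutes

Final answer: T_syn = 8.123 minutes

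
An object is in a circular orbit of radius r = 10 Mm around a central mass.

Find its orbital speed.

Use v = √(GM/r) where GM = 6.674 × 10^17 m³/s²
r = 10 Mm = 1 × 10^7 m
GM = 6.674 × 10^17 m³/s²
GM/r = (6.674 × 10^17) / (1 × 10^7) = 6.674 × 10^10 m²/s²
v = √(GM/r) = 258341 m/s ≈ 258.3 km/s

Final answer: 258.3 km/s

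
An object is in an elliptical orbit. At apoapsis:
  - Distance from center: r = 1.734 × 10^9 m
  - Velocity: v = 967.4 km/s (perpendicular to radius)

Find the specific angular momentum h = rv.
r = 1.734 × 10^9 m
v = 967.4 km/s = 967400 m/s
h = rv = 1.734 × 10^9 × 967400 = 1.67747 × 10^15 m²/s ≈ 1.677 × 10^15 m²/s

Final answer: h = 1.677 × 10^15 m²/s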